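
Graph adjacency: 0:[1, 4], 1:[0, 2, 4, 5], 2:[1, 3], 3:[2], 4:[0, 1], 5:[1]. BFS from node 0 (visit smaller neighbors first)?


BFS queue: start with [0]
Visit order: [0, 1, 4, 2, 5, 3]


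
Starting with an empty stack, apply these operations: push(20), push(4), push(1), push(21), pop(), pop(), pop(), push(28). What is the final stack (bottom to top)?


push(20) -> [20]
push(4) -> [20, 4]
push(1) -> [20, 4, 1]
push(21) -> [20, 4, 1, 21]
pop() returns 21 -> [20, 4, 1]
pop() returns 1 -> [20, 4]
pop() returns 4 -> [20]
push(28) -> [20, 28]
Final stack (bottom to top): [20, 28]


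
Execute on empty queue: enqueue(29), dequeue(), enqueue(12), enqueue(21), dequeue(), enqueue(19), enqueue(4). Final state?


enqueue(29) -> [29]
dequeue() returns 29 -> []
enqueue(12) -> [12]
enqueue(21) -> [12, 21]
dequeue() returns 12 -> [21]
enqueue(19) -> [21, 19]
enqueue(4) -> [21, 19, 4]
Final queue (front to back): [21, 19, 4]


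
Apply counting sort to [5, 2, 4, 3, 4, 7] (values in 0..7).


Count array: [0, 0, 1, 1, 2, 1, 0, 1]
Reconstruct: [2, 3, 4, 4, 5, 7]


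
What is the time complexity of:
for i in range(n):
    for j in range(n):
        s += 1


Per nesting level: O(n) * O(n) = O(n^2)
Complexity: O(n^2)


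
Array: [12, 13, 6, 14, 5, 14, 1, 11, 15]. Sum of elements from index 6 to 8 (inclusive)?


Prefix sums: [0, 12, 25, 31, 45, 50, 64, 65, 76, 91]
Sum[6..8] = prefix[9] - prefix[6] = 91 - 64 = 27


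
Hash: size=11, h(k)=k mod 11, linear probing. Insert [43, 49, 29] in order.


Insertions: 43->slot 10; 49->slot 5; 29->slot 7
Table: [None, None, None, None, None, 49, None, 29, None, None, 43]


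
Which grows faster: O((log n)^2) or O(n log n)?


polylogarithmic grows slower than linearithmic
O((log n)^2) is asymptotically smaller; O(n log n) grows faster


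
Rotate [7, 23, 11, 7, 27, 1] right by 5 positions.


Right rotate by 5: [23, 11, 7, 27, 1, 7]


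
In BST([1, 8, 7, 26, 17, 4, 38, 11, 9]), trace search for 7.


BST root = 1
Search for 7: compare at each node
Path: [1, 8, 7]


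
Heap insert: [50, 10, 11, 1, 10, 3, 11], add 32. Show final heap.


Append 32: [50, 10, 11, 1, 10, 3, 11, 32]
Bubble up: swap idx 7(32) with idx 3(1); swap idx 3(32) with idx 1(10)
Result: [50, 32, 11, 10, 10, 3, 11, 1]


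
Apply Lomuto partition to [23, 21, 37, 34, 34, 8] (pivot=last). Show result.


Elements <= 8 go left of pivot.
Result: [8, 21, 37, 34, 34, 23], pivot at index 0


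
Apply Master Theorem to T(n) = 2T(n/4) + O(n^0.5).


a=2, b=4, c=0.5. log_4(2)=0.5 = c=0.5. Case 2: O(n^c log n) = O(sqrt(n) log n)
Complexity: O(sqrt(n) log n)


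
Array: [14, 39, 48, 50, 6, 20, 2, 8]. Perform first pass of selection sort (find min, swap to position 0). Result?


After one pass: [2, 39, 48, 50, 6, 20, 14, 8]


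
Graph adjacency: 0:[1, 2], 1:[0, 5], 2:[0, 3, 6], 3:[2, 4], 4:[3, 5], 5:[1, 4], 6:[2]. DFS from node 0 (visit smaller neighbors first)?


DFS stack-based: start with [0]
Visit order: [0, 1, 5, 4, 3, 2, 6]


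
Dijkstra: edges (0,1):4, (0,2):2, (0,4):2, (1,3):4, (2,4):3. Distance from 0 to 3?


Dijkstra from 0:
Distances: {0: 0, 1: 4, 2: 2, 3: 8, 4: 2}
Shortest distance to 3 = 8, path = [0, 1, 3]


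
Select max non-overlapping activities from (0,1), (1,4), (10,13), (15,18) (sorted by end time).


Greedy: pick earliest-ending, then skip overlaps.
Selected (4 activities): [(0, 1), (1, 4), (10, 13), (15, 18)]


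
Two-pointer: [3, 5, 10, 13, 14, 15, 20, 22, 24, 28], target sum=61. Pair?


Two pointers: lo=0, hi=9
No pair sums to 61


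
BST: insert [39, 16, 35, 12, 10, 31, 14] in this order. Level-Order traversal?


Root = 39; build tree by BST insertion.
Level-Order traversal: [39, 16, 12, 35, 10, 14, 31]


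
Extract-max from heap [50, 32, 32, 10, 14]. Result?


Max = 50
Replace root with last, heapify down
Resulting heap: [32, 14, 32, 10]


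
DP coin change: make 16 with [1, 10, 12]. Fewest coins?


dp[0]=0; dp[i]=1+min(dp[i-c] for c in coins)
...dp[11]=2, dp[12]=1, dp[13]=2, dp[14]=3, dp[15]=4, dp[16]=5
Minimum coins for 16 = 5


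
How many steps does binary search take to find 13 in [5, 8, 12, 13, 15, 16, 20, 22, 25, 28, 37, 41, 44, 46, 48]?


Search for 13:
[0,14] mid=7 arr[7]=22
[0,6] mid=3 arr[3]=13
Total: 2 comparisons


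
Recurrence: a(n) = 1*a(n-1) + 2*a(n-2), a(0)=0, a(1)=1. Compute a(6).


Build bottom-up:
...a(4)=5, a(5)=11, a(6)=1*11+2*5=21


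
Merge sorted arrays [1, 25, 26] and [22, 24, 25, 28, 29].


Compare heads, take smaller each step.
Merged: [1, 22, 24, 25, 25, 26, 28, 29]


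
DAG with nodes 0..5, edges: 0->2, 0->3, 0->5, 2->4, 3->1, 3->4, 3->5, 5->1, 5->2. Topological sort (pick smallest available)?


Kahn's algorithm, process smallest node first
Order: [0, 3, 5, 1, 2, 4]


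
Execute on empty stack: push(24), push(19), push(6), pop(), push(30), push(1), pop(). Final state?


push(24) -> [24]
push(19) -> [24, 19]
push(6) -> [24, 19, 6]
pop() returns 6 -> [24, 19]
push(30) -> [24, 19, 30]
push(1) -> [24, 19, 30, 1]
pop() returns 1 -> [24, 19, 30]
Final stack (bottom to top): [24, 19, 30]


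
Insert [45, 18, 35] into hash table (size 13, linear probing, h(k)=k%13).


Insertions: 45->slot 6; 18->slot 5; 35->slot 9
Table: [None, None, None, None, None, 18, 45, None, None, 35, None, None, None]


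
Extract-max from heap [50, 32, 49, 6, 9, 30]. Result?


Max = 50
Replace root with last, heapify down
Resulting heap: [49, 32, 30, 6, 9]


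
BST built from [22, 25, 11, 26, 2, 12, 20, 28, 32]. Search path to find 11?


BST root = 22
Search for 11: compare at each node
Path: [22, 11]


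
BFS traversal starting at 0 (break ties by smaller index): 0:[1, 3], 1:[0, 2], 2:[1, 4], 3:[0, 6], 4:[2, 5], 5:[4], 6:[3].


BFS queue: start with [0]
Visit order: [0, 1, 3, 2, 6, 4, 5]


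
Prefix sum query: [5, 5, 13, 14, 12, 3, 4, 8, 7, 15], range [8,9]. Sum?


Prefix sums: [0, 5, 10, 23, 37, 49, 52, 56, 64, 71, 86]
Sum[8..9] = prefix[10] - prefix[8] = 86 - 64 = 22


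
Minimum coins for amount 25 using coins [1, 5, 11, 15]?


dp[0]=0; dp[i]=1+min(dp[i-c] for c in coins)
...dp[20]=2, dp[21]=3, dp[22]=2, dp[23]=3, dp[24]=4, dp[25]=3
Minimum coins for 25 = 3


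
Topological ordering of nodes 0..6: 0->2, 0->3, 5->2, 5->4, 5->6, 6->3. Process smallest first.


Kahn's algorithm, process smallest node first
Order: [0, 1, 5, 2, 4, 6, 3]


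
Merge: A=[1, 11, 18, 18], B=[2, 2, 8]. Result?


Compare heads, take smaller each step.
Merged: [1, 2, 2, 8, 11, 18, 18]


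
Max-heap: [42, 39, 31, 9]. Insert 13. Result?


Append 13: [42, 39, 31, 9, 13]
Bubble up: no swaps needed
Result: [42, 39, 31, 9, 13]


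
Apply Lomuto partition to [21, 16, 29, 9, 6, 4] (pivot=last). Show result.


Elements <= 4 go left of pivot.
Result: [4, 16, 29, 9, 6, 21], pivot at index 0


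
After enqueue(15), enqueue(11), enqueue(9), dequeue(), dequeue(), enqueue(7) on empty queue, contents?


enqueue(15) -> [15]
enqueue(11) -> [15, 11]
enqueue(9) -> [15, 11, 9]
dequeue() returns 15 -> [11, 9]
dequeue() returns 11 -> [9]
enqueue(7) -> [9, 7]
Final queue (front to back): [9, 7]


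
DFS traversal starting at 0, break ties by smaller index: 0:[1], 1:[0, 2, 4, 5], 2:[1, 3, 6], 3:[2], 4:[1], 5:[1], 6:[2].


DFS stack-based: start with [0]
Visit order: [0, 1, 2, 3, 6, 4, 5]


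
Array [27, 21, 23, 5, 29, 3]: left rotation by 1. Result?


Left rotate by 1: [21, 23, 5, 29, 3, 27]


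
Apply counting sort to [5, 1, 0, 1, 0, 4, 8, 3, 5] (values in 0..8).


Count array: [2, 2, 0, 1, 1, 2, 0, 0, 1]
Reconstruct: [0, 0, 1, 1, 3, 4, 5, 5, 8]


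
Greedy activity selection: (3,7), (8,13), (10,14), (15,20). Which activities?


Greedy: pick earliest-ending, then skip overlaps.
Selected (3 activities): [(3, 7), (8, 13), (15, 20)]


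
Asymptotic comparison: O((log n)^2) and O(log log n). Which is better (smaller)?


double-logarithmic grows slower than polylogarithmic
O(log log n) is asymptotically smaller; O((log n)^2) grows faster


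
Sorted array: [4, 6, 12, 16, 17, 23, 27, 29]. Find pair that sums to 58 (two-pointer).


Two pointers: lo=0, hi=7
No pair sums to 58


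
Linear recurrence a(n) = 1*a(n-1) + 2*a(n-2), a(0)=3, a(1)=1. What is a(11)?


Build bottom-up:
...a(9)=681, a(10)=1367, a(11)=1*1367+2*681=2729


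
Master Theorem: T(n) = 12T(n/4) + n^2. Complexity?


a=12, b=4, c=2. log_4(12)=1.792 < c=2. Case 3: O(n^c) = O(n^2)
Complexity: O(n^2)


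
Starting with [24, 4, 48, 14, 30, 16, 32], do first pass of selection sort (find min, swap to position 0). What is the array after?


After one pass: [4, 24, 48, 14, 30, 16, 32]


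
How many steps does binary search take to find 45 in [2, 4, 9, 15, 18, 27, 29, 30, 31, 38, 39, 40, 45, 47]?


Search for 45:
[0,13] mid=6 arr[6]=29
[7,13] mid=10 arr[10]=39
[11,13] mid=12 arr[12]=45
Total: 3 comparisons


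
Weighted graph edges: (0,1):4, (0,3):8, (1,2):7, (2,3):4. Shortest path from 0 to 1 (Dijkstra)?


Dijkstra from 0:
Distances: {0: 0, 1: 4, 2: 11, 3: 8}
Shortest distance to 1 = 4, path = [0, 1]


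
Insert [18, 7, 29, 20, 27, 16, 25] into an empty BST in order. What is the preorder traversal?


Root = 18; build tree by BST insertion.
Preorder traversal: [18, 7, 16, 29, 20, 27, 25]


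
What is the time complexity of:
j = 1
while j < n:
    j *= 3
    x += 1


Per nesting level: O(log n) = O(log n)
Complexity: O(log n)


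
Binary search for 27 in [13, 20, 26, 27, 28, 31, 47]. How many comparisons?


Search for 27:
[0,6] mid=3 arr[3]=27
Total: 1 comparisons


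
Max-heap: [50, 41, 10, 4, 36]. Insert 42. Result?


Append 42: [50, 41, 10, 4, 36, 42]
Bubble up: swap idx 5(42) with idx 2(10)
Result: [50, 41, 42, 4, 36, 10]


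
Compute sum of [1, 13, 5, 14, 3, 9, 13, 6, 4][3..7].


Prefix sums: [0, 1, 14, 19, 33, 36, 45, 58, 64, 68]
Sum[3..7] = prefix[8] - prefix[3] = 64 - 19 = 45


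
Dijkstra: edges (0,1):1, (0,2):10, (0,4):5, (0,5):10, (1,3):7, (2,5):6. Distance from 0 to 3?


Dijkstra from 0:
Distances: {0: 0, 1: 1, 2: 10, 3: 8, 4: 5, 5: 10}
Shortest distance to 3 = 8, path = [0, 1, 3]


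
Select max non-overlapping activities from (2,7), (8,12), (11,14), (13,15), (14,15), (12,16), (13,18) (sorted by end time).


Greedy: pick earliest-ending, then skip overlaps.
Selected (3 activities): [(2, 7), (8, 12), (13, 15)]


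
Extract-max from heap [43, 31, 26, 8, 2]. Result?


Max = 43
Replace root with last, heapify down
Resulting heap: [31, 8, 26, 2]


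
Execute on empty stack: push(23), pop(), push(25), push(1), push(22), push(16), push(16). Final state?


push(23) -> [23]
pop() returns 23 -> []
push(25) -> [25]
push(1) -> [25, 1]
push(22) -> [25, 1, 22]
push(16) -> [25, 1, 22, 16]
push(16) -> [25, 1, 22, 16, 16]
Final stack (bottom to top): [25, 1, 22, 16, 16]


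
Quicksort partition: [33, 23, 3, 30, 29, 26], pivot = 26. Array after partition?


Elements <= 26 go left of pivot.
Result: [23, 3, 26, 30, 29, 33], pivot at index 2


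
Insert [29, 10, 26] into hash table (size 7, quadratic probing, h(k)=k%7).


Insertions: 29->slot 1; 10->slot 3; 26->slot 5
Table: [None, 29, None, 10, None, 26, None]


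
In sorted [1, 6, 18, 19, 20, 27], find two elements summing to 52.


Two pointers: lo=0, hi=5
No pair sums to 52


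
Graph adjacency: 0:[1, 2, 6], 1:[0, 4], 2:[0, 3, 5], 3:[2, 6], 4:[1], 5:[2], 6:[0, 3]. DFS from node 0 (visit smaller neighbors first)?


DFS stack-based: start with [0]
Visit order: [0, 1, 4, 2, 3, 6, 5]


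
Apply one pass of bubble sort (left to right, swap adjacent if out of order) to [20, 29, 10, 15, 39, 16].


After one pass: [20, 10, 15, 29, 16, 39]


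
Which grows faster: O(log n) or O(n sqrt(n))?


logarithmic grows slower than n^1.5
O(log n) is asymptotically smaller; O(n sqrt(n)) grows faster


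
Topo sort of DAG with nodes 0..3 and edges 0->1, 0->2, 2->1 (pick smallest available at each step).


Kahn's algorithm, process smallest node first
Order: [0, 2, 1, 3]


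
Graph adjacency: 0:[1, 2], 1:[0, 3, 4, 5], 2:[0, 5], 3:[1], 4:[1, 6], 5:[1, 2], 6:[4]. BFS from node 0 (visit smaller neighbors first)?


BFS queue: start with [0]
Visit order: [0, 1, 2, 3, 4, 5, 6]


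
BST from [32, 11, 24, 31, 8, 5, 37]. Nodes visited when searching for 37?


BST root = 32
Search for 37: compare at each node
Path: [32, 37]


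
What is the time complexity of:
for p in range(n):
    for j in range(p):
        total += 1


Per nesting level: O(n) * O(n) [triangular over p] = O(n^2)
Complexity: O(n^2)


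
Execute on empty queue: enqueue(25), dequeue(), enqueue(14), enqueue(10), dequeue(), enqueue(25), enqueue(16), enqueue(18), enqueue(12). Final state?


enqueue(25) -> [25]
dequeue() returns 25 -> []
enqueue(14) -> [14]
enqueue(10) -> [14, 10]
dequeue() returns 14 -> [10]
enqueue(25) -> [10, 25]
enqueue(16) -> [10, 25, 16]
enqueue(18) -> [10, 25, 16, 18]
enqueue(12) -> [10, 25, 16, 18, 12]
Final queue (front to back): [10, 25, 16, 18, 12]


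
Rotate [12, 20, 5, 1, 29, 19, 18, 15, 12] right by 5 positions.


Right rotate by 5: [29, 19, 18, 15, 12, 12, 20, 5, 1]


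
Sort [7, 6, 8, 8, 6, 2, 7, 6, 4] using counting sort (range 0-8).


Count array: [0, 0, 1, 0, 1, 0, 3, 2, 2]
Reconstruct: [2, 4, 6, 6, 6, 7, 7, 8, 8]


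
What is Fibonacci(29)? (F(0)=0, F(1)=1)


F(n)=F(n-1)+F(n-2)
...F(27)=196418, F(28)=317811, F(29)=514229


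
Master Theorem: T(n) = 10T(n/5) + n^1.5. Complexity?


a=10, b=5, c=1.5. log_5(10)=1.431 < c=1.5. Case 3: O(n^c) = O(n^1.500)
Complexity: O(n^1.500)


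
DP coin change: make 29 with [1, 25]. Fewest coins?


dp[0]=0; dp[i]=1+min(dp[i-c] for c in coins)
...dp[24]=24, dp[25]=1, dp[26]=2, dp[27]=3, dp[28]=4, dp[29]=5
Minimum coins for 29 = 5


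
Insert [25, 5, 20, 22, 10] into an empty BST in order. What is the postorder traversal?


Root = 25; build tree by BST insertion.
Postorder traversal: [10, 22, 20, 5, 25]


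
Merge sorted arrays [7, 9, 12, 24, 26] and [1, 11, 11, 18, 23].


Compare heads, take smaller each step.
Merged: [1, 7, 9, 11, 11, 12, 18, 23, 24, 26]


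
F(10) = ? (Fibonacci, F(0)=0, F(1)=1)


F(n)=F(n-1)+F(n-2)
...F(8)=21, F(9)=34, F(10)=55


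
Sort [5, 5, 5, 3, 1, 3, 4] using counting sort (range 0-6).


Count array: [0, 1, 0, 2, 1, 3, 0]
Reconstruct: [1, 3, 3, 4, 5, 5, 5]


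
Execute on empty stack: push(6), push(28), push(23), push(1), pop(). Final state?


push(6) -> [6]
push(28) -> [6, 28]
push(23) -> [6, 28, 23]
push(1) -> [6, 28, 23, 1]
pop() returns 1 -> [6, 28, 23]
Final stack (bottom to top): [6, 28, 23]


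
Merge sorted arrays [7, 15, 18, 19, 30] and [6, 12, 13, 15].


Compare heads, take smaller each step.
Merged: [6, 7, 12, 13, 15, 15, 18, 19, 30]


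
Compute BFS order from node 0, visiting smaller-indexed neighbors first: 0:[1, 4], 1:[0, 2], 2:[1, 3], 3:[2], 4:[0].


BFS queue: start with [0]
Visit order: [0, 1, 4, 2, 3]


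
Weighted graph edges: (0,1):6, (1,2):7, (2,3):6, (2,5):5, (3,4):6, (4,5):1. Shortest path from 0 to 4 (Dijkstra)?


Dijkstra from 0:
Distances: {0: 0, 1: 6, 2: 13, 3: 19, 4: 19, 5: 18}
Shortest distance to 4 = 19, path = [0, 1, 2, 5, 4]


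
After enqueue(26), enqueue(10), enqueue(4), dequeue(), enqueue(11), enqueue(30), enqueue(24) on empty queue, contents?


enqueue(26) -> [26]
enqueue(10) -> [26, 10]
enqueue(4) -> [26, 10, 4]
dequeue() returns 26 -> [10, 4]
enqueue(11) -> [10, 4, 11]
enqueue(30) -> [10, 4, 11, 30]
enqueue(24) -> [10, 4, 11, 30, 24]
Final queue (front to back): [10, 4, 11, 30, 24]


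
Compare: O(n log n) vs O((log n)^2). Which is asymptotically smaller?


polylogarithmic grows slower than linearithmic
O((log n)^2) is asymptotically smaller; O(n log n) grows faster


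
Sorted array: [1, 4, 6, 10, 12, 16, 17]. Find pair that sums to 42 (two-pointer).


Two pointers: lo=0, hi=6
No pair sums to 42


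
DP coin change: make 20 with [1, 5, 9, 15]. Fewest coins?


dp[0]=0; dp[i]=1+min(dp[i-c] for c in coins)
...dp[15]=1, dp[16]=2, dp[17]=3, dp[18]=2, dp[19]=3, dp[20]=2
Minimum coins for 20 = 2


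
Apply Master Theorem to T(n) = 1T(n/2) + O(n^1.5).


a=1, b=2, c=1.5. log_2(1)=0 < c=1.5. Case 3: O(n^c) = O(n^1.500)
Complexity: O(n^1.500)


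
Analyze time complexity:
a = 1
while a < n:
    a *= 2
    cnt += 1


Per nesting level: O(log n) = O(log n)
Complexity: O(log n)


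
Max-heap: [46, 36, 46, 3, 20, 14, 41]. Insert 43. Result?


Append 43: [46, 36, 46, 3, 20, 14, 41, 43]
Bubble up: swap idx 7(43) with idx 3(3); swap idx 3(43) with idx 1(36)
Result: [46, 43, 46, 36, 20, 14, 41, 3]


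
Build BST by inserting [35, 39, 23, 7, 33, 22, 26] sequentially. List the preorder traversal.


Root = 35; build tree by BST insertion.
Preorder traversal: [35, 23, 7, 22, 33, 26, 39]


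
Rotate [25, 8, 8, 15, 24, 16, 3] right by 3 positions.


Right rotate by 3: [24, 16, 3, 25, 8, 8, 15]


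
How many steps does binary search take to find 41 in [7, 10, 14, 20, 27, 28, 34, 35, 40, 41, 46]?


Search for 41:
[0,10] mid=5 arr[5]=28
[6,10] mid=8 arr[8]=40
[9,10] mid=9 arr[9]=41
Total: 3 comparisons


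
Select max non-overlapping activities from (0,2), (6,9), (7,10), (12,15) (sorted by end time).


Greedy: pick earliest-ending, then skip overlaps.
Selected (3 activities): [(0, 2), (6, 9), (12, 15)]


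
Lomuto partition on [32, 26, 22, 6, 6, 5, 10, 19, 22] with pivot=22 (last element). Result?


Elements <= 22 go left of pivot.
Result: [22, 6, 6, 5, 10, 19, 22, 26, 32], pivot at index 6


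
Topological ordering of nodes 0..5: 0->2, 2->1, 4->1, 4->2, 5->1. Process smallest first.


Kahn's algorithm, process smallest node first
Order: [0, 3, 4, 2, 5, 1]


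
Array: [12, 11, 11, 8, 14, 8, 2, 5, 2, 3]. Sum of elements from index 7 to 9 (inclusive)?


Prefix sums: [0, 12, 23, 34, 42, 56, 64, 66, 71, 73, 76]
Sum[7..9] = prefix[10] - prefix[7] = 76 - 66 = 10


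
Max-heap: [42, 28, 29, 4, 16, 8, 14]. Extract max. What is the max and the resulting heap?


Max = 42
Replace root with last, heapify down
Resulting heap: [29, 28, 14, 4, 16, 8]


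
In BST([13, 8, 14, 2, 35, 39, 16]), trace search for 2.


BST root = 13
Search for 2: compare at each node
Path: [13, 8, 2]


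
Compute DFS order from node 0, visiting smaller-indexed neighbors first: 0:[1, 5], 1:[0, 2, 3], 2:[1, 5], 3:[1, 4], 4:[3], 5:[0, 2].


DFS stack-based: start with [0]
Visit order: [0, 1, 2, 5, 3, 4]


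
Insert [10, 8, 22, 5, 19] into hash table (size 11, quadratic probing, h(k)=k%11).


Insertions: 10->slot 10; 8->slot 8; 22->slot 0; 5->slot 5; 19->slot 9
Table: [22, None, None, None, None, 5, None, None, 8, 19, 10]


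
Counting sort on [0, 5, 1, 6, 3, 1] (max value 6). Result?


Count array: [1, 2, 0, 1, 0, 1, 1]
Reconstruct: [0, 1, 1, 3, 5, 6]


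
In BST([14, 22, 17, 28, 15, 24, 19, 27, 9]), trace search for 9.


BST root = 14
Search for 9: compare at each node
Path: [14, 9]


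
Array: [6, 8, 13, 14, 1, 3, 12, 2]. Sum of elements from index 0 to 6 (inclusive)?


Prefix sums: [0, 6, 14, 27, 41, 42, 45, 57, 59]
Sum[0..6] = prefix[7] - prefix[0] = 57 - 0 = 57


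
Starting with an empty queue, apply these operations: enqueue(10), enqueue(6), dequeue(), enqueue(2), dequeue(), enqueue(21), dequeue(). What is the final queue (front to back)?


enqueue(10) -> [10]
enqueue(6) -> [10, 6]
dequeue() returns 10 -> [6]
enqueue(2) -> [6, 2]
dequeue() returns 6 -> [2]
enqueue(21) -> [2, 21]
dequeue() returns 2 -> [21]
Final queue (front to back): [21]


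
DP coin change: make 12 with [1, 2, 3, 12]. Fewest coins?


dp[0]=0; dp[i]=1+min(dp[i-c] for c in coins)
...dp[7]=3, dp[8]=3, dp[9]=3, dp[10]=4, dp[11]=4, dp[12]=1
Minimum coins for 12 = 1


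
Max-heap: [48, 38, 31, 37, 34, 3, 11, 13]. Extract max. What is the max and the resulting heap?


Max = 48
Replace root with last, heapify down
Resulting heap: [38, 37, 31, 13, 34, 3, 11]


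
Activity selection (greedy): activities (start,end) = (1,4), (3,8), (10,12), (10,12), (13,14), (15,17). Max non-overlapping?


Greedy: pick earliest-ending, then skip overlaps.
Selected (4 activities): [(1, 4), (10, 12), (13, 14), (15, 17)]


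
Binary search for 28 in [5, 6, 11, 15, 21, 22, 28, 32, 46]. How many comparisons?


Search for 28:
[0,8] mid=4 arr[4]=21
[5,8] mid=6 arr[6]=28
Total: 2 comparisons


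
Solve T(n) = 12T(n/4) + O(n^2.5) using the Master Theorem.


a=12, b=4, c=2.5. log_4(12)=1.792 < c=2.5. Case 3: O(n^c) = O(n^2.500)
Complexity: O(n^2.500)


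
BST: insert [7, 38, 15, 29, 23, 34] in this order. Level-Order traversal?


Root = 7; build tree by BST insertion.
Level-Order traversal: [7, 38, 15, 29, 23, 34]


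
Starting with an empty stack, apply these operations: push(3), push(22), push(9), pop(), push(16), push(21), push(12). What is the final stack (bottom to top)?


push(3) -> [3]
push(22) -> [3, 22]
push(9) -> [3, 22, 9]
pop() returns 9 -> [3, 22]
push(16) -> [3, 22, 16]
push(21) -> [3, 22, 16, 21]
push(12) -> [3, 22, 16, 21, 12]
Final stack (bottom to top): [3, 22, 16, 21, 12]


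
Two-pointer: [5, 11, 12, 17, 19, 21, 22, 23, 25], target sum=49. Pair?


Two pointers: lo=0, hi=8
No pair sums to 49


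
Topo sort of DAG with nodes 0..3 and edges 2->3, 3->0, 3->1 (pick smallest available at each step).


Kahn's algorithm, process smallest node first
Order: [2, 3, 0, 1]


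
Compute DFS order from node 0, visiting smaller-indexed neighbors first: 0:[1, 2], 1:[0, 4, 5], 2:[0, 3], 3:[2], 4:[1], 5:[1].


DFS stack-based: start with [0]
Visit order: [0, 1, 4, 5, 2, 3]


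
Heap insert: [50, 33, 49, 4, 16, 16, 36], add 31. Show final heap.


Append 31: [50, 33, 49, 4, 16, 16, 36, 31]
Bubble up: swap idx 7(31) with idx 3(4)
Result: [50, 33, 49, 31, 16, 16, 36, 4]


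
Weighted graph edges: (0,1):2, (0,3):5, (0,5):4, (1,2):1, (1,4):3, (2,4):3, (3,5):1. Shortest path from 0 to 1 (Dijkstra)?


Dijkstra from 0:
Distances: {0: 0, 1: 2, 2: 3, 3: 5, 4: 5, 5: 4}
Shortest distance to 1 = 2, path = [0, 1]


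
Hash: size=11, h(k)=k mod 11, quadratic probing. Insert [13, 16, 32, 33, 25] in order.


Insertions: 13->slot 2; 16->slot 5; 32->slot 10; 33->slot 0; 25->slot 3
Table: [33, None, 13, 25, None, 16, None, None, None, None, 32]


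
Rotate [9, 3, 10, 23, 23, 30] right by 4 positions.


Right rotate by 4: [10, 23, 23, 30, 9, 3]


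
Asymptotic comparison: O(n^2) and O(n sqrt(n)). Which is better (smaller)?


n^1.5 grows slower than quadratic
O(n sqrt(n)) is asymptotically smaller; O(n^2) grows faster


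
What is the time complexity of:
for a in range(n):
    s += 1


Per nesting level: O(n) = O(n)
Complexity: O(n)


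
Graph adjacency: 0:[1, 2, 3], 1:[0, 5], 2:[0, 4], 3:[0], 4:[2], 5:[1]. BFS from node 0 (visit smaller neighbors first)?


BFS queue: start with [0]
Visit order: [0, 1, 2, 3, 5, 4]


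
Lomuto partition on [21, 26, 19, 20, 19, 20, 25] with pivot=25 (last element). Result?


Elements <= 25 go left of pivot.
Result: [21, 19, 20, 19, 20, 25, 26], pivot at index 5


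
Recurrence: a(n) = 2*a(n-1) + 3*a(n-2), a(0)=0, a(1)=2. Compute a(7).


Build bottom-up:
...a(5)=122, a(6)=364, a(7)=2*364+3*122=1094


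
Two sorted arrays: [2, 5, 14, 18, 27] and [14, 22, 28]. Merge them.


Compare heads, take smaller each step.
Merged: [2, 5, 14, 14, 18, 22, 27, 28]


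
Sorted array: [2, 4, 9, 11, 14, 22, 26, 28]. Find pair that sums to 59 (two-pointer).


Two pointers: lo=0, hi=7
No pair sums to 59


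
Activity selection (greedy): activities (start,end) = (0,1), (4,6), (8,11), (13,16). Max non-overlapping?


Greedy: pick earliest-ending, then skip overlaps.
Selected (4 activities): [(0, 1), (4, 6), (8, 11), (13, 16)]


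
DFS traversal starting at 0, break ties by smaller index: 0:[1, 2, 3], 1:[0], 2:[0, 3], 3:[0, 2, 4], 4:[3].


DFS stack-based: start with [0]
Visit order: [0, 1, 2, 3, 4]


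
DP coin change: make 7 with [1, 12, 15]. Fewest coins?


dp[0]=0; dp[i]=1+min(dp[i-c] for c in coins)
...dp[2]=2, dp[3]=3, dp[4]=4, dp[5]=5, dp[6]=6, dp[7]=7
Minimum coins for 7 = 7


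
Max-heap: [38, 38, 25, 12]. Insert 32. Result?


Append 32: [38, 38, 25, 12, 32]
Bubble up: no swaps needed
Result: [38, 38, 25, 12, 32]


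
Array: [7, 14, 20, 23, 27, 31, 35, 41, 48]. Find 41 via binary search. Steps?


Search for 41:
[0,8] mid=4 arr[4]=27
[5,8] mid=6 arr[6]=35
[7,8] mid=7 arr[7]=41
Total: 3 comparisons


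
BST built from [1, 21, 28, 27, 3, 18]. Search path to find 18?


BST root = 1
Search for 18: compare at each node
Path: [1, 21, 3, 18]


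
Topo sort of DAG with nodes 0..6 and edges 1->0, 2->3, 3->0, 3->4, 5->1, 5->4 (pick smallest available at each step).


Kahn's algorithm, process smallest node first
Order: [2, 3, 5, 1, 0, 4, 6]


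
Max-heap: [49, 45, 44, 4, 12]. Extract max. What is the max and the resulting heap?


Max = 49
Replace root with last, heapify down
Resulting heap: [45, 12, 44, 4]


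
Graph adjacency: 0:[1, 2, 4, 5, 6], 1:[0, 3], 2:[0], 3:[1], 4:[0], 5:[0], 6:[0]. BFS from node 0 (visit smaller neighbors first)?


BFS queue: start with [0]
Visit order: [0, 1, 2, 4, 5, 6, 3]


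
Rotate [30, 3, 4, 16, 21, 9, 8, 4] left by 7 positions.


Left rotate by 7: [4, 30, 3, 4, 16, 21, 9, 8]


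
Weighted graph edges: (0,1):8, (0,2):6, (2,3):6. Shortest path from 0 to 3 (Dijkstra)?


Dijkstra from 0:
Distances: {0: 0, 1: 8, 2: 6, 3: 12}
Shortest distance to 3 = 12, path = [0, 2, 3]


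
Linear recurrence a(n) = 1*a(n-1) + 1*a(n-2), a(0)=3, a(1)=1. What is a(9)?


Build bottom-up:
...a(7)=37, a(8)=60, a(9)=1*60+1*37=97


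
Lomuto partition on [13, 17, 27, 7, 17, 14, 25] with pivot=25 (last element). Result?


Elements <= 25 go left of pivot.
Result: [13, 17, 7, 17, 14, 25, 27], pivot at index 5


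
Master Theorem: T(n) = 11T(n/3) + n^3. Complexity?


a=11, b=3, c=3. log_3(11)=2.183 < c=3. Case 3: O(n^c) = O(n^3)
Complexity: O(n^3)


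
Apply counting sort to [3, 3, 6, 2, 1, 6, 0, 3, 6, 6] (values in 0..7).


Count array: [1, 1, 1, 3, 0, 0, 4, 0]
Reconstruct: [0, 1, 2, 3, 3, 3, 6, 6, 6, 6]


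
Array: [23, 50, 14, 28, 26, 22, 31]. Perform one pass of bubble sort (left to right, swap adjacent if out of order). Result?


After one pass: [23, 14, 28, 26, 22, 31, 50]


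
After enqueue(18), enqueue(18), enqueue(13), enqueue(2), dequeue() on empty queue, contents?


enqueue(18) -> [18]
enqueue(18) -> [18, 18]
enqueue(13) -> [18, 18, 13]
enqueue(2) -> [18, 18, 13, 2]
dequeue() returns 18 -> [18, 13, 2]
Final queue (front to back): [18, 13, 2]


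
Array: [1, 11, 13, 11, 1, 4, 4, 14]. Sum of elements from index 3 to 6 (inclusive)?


Prefix sums: [0, 1, 12, 25, 36, 37, 41, 45, 59]
Sum[3..6] = prefix[7] - prefix[3] = 45 - 25 = 20


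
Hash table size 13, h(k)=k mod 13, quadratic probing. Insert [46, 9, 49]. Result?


Insertions: 46->slot 7; 9->slot 9; 49->slot 10
Table: [None, None, None, None, None, None, None, 46, None, 9, 49, None, None]


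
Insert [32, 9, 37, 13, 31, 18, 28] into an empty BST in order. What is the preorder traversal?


Root = 32; build tree by BST insertion.
Preorder traversal: [32, 9, 13, 31, 18, 28, 37]


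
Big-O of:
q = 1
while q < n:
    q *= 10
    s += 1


Per nesting level: O(log n) = O(log n)
Complexity: O(log n)


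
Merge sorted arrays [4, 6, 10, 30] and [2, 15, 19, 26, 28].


Compare heads, take smaller each step.
Merged: [2, 4, 6, 10, 15, 19, 26, 28, 30]


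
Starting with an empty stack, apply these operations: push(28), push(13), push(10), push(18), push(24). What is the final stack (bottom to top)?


push(28) -> [28]
push(13) -> [28, 13]
push(10) -> [28, 13, 10]
push(18) -> [28, 13, 10, 18]
push(24) -> [28, 13, 10, 18, 24]
Final stack (bottom to top): [28, 13, 10, 18, 24]


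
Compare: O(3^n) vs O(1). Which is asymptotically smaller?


constant grows slower than exponential (base 3)
O(1) is asymptotically smaller; O(3^n) grows faster


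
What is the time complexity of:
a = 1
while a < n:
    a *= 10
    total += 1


Per nesting level: O(log n) = O(log n)
Complexity: O(log n)


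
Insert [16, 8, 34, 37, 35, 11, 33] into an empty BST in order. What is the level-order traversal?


Root = 16; build tree by BST insertion.
Level-Order traversal: [16, 8, 34, 11, 33, 37, 35]


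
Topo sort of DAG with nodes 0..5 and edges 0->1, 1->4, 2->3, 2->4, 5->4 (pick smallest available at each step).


Kahn's algorithm, process smallest node first
Order: [0, 1, 2, 3, 5, 4]


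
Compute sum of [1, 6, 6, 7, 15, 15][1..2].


Prefix sums: [0, 1, 7, 13, 20, 35, 50]
Sum[1..2] = prefix[3] - prefix[1] = 13 - 1 = 12


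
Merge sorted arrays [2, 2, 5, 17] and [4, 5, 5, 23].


Compare heads, take smaller each step.
Merged: [2, 2, 4, 5, 5, 5, 17, 23]


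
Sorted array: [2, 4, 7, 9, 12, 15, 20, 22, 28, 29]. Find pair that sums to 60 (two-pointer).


Two pointers: lo=0, hi=9
No pair sums to 60


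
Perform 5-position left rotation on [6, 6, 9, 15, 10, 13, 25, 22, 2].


Left rotate by 5: [13, 25, 22, 2, 6, 6, 9, 15, 10]


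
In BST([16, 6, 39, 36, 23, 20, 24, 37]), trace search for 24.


BST root = 16
Search for 24: compare at each node
Path: [16, 39, 36, 23, 24]


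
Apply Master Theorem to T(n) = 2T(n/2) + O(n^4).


a=2, b=2, c=4. log_2(2)=1 < c=4. Case 3: O(n^c) = O(n^4)
Complexity: O(n^4)


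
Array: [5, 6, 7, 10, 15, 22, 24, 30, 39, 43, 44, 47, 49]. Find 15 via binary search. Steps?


Search for 15:
[0,12] mid=6 arr[6]=24
[0,5] mid=2 arr[2]=7
[3,5] mid=4 arr[4]=15
Total: 3 comparisons


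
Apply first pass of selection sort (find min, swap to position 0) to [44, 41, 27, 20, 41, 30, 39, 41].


After one pass: [20, 41, 27, 44, 41, 30, 39, 41]


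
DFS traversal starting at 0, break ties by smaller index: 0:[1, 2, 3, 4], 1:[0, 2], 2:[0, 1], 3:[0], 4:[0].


DFS stack-based: start with [0]
Visit order: [0, 1, 2, 3, 4]


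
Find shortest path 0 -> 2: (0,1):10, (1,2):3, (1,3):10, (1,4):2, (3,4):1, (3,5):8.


Dijkstra from 0:
Distances: {0: 0, 1: 10, 2: 13, 3: 13, 4: 12, 5: 21}
Shortest distance to 2 = 13, path = [0, 1, 2]


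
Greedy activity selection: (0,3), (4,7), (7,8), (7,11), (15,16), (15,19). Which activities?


Greedy: pick earliest-ending, then skip overlaps.
Selected (4 activities): [(0, 3), (4, 7), (7, 8), (15, 16)]


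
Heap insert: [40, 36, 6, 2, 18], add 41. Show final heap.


Append 41: [40, 36, 6, 2, 18, 41]
Bubble up: swap idx 5(41) with idx 2(6); swap idx 2(41) with idx 0(40)
Result: [41, 36, 40, 2, 18, 6]


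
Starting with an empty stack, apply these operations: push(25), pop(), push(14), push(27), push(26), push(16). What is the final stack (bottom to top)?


push(25) -> [25]
pop() returns 25 -> []
push(14) -> [14]
push(27) -> [14, 27]
push(26) -> [14, 27, 26]
push(16) -> [14, 27, 26, 16]
Final stack (bottom to top): [14, 27, 26, 16]


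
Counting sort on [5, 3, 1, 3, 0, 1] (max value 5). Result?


Count array: [1, 2, 0, 2, 0, 1]
Reconstruct: [0, 1, 1, 3, 3, 5]


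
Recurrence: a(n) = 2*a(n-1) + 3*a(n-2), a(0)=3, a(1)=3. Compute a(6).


Build bottom-up:
...a(4)=123, a(5)=363, a(6)=2*363+3*123=1095


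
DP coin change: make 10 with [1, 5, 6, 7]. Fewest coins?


dp[0]=0; dp[i]=1+min(dp[i-c] for c in coins)
...dp[5]=1, dp[6]=1, dp[7]=1, dp[8]=2, dp[9]=3, dp[10]=2
Minimum coins for 10 = 2


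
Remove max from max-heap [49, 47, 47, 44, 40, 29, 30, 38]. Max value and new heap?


Max = 49
Replace root with last, heapify down
Resulting heap: [47, 44, 47, 38, 40, 29, 30]


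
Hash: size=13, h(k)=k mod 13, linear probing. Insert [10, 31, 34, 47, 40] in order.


Insertions: 10->slot 10; 31->slot 5; 34->slot 8; 47->slot 9; 40->slot 1
Table: [None, 40, None, None, None, 31, None, None, 34, 47, 10, None, None]


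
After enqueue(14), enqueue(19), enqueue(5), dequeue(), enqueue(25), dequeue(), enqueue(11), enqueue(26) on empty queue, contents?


enqueue(14) -> [14]
enqueue(19) -> [14, 19]
enqueue(5) -> [14, 19, 5]
dequeue() returns 14 -> [19, 5]
enqueue(25) -> [19, 5, 25]
dequeue() returns 19 -> [5, 25]
enqueue(11) -> [5, 25, 11]
enqueue(26) -> [5, 25, 11, 26]
Final queue (front to back): [5, 25, 11, 26]


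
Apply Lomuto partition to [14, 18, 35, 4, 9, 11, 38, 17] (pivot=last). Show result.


Elements <= 17 go left of pivot.
Result: [14, 4, 9, 11, 17, 18, 38, 35], pivot at index 4


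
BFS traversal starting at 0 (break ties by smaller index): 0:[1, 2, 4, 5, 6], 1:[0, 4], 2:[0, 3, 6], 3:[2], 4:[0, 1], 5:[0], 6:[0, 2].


BFS queue: start with [0]
Visit order: [0, 1, 2, 4, 5, 6, 3]


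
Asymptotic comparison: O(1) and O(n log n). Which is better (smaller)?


constant grows slower than linearithmic
O(1) is asymptotically smaller; O(n log n) grows faster


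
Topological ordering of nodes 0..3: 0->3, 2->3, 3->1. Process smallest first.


Kahn's algorithm, process smallest node first
Order: [0, 2, 3, 1]


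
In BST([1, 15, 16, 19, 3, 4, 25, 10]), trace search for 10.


BST root = 1
Search for 10: compare at each node
Path: [1, 15, 3, 4, 10]


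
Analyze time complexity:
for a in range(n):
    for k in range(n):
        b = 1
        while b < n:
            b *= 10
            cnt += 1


Per nesting level: O(n) * O(n) * O(log n) = O(n^2 log n)
Complexity: O(n^2 log n)


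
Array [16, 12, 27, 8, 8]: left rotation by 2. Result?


Left rotate by 2: [27, 8, 8, 16, 12]


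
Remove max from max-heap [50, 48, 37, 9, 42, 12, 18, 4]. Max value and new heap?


Max = 50
Replace root with last, heapify down
Resulting heap: [48, 42, 37, 9, 4, 12, 18]


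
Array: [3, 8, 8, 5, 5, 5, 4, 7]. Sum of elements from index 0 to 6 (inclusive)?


Prefix sums: [0, 3, 11, 19, 24, 29, 34, 38, 45]
Sum[0..6] = prefix[7] - prefix[0] = 38 - 0 = 38


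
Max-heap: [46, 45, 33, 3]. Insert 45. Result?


Append 45: [46, 45, 33, 3, 45]
Bubble up: no swaps needed
Result: [46, 45, 33, 3, 45]


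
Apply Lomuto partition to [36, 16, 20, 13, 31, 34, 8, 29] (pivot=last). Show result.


Elements <= 29 go left of pivot.
Result: [16, 20, 13, 8, 29, 34, 36, 31], pivot at index 4


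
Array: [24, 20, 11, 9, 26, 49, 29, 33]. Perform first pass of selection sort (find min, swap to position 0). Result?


After one pass: [9, 20, 11, 24, 26, 49, 29, 33]


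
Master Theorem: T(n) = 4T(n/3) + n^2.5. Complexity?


a=4, b=3, c=2.5. log_3(4)=1.262 < c=2.5. Case 3: O(n^c) = O(n^2.500)
Complexity: O(n^2.500)


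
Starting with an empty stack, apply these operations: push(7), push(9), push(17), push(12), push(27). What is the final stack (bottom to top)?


push(7) -> [7]
push(9) -> [7, 9]
push(17) -> [7, 9, 17]
push(12) -> [7, 9, 17, 12]
push(27) -> [7, 9, 17, 12, 27]
Final stack (bottom to top): [7, 9, 17, 12, 27]


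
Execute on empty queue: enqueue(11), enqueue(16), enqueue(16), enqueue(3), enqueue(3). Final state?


enqueue(11) -> [11]
enqueue(16) -> [11, 16]
enqueue(16) -> [11, 16, 16]
enqueue(3) -> [11, 16, 16, 3]
enqueue(3) -> [11, 16, 16, 3, 3]
Final queue (front to back): [11, 16, 16, 3, 3]


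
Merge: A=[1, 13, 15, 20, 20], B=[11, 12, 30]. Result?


Compare heads, take smaller each step.
Merged: [1, 11, 12, 13, 15, 20, 20, 30]


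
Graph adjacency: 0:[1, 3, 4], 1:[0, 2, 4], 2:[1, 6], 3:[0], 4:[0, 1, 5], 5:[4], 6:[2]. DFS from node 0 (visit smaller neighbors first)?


DFS stack-based: start with [0]
Visit order: [0, 1, 2, 6, 4, 5, 3]


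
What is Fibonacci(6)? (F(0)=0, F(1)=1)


F(n)=F(n-1)+F(n-2)
...F(4)=3, F(5)=5, F(6)=8


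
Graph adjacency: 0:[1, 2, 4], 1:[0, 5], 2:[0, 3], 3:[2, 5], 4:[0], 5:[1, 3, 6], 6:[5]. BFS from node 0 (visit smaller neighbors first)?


BFS queue: start with [0]
Visit order: [0, 1, 2, 4, 5, 3, 6]


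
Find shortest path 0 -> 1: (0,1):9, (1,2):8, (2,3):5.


Dijkstra from 0:
Distances: {0: 0, 1: 9, 2: 17, 3: 22}
Shortest distance to 1 = 9, path = [0, 1]


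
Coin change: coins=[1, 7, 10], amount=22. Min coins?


dp[0]=0; dp[i]=1+min(dp[i-c] for c in coins)
...dp[17]=2, dp[18]=3, dp[19]=4, dp[20]=2, dp[21]=3, dp[22]=4
Minimum coins for 22 = 4


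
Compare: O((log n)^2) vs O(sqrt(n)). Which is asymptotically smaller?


polylogarithmic grows slower than sublinear
O((log n)^2) is asymptotically smaller; O(sqrt(n)) grows faster


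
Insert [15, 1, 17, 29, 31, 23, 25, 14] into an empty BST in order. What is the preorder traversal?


Root = 15; build tree by BST insertion.
Preorder traversal: [15, 1, 14, 17, 29, 23, 25, 31]


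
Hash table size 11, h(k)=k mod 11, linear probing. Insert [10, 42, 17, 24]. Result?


Insertions: 10->slot 10; 42->slot 9; 17->slot 6; 24->slot 2
Table: [None, None, 24, None, None, None, 17, None, None, 42, 10]


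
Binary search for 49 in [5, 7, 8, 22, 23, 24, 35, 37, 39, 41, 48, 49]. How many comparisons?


Search for 49:
[0,11] mid=5 arr[5]=24
[6,11] mid=8 arr[8]=39
[9,11] mid=10 arr[10]=48
[11,11] mid=11 arr[11]=49
Total: 4 comparisons


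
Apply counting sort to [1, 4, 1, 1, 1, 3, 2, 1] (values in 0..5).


Count array: [0, 5, 1, 1, 1, 0]
Reconstruct: [1, 1, 1, 1, 1, 2, 3, 4]


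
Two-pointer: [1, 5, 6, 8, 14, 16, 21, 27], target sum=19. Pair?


Two pointers: lo=0, hi=7
Found pair: (5, 14) summing to 19


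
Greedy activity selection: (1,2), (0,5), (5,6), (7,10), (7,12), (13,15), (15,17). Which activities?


Greedy: pick earliest-ending, then skip overlaps.
Selected (5 activities): [(1, 2), (5, 6), (7, 10), (13, 15), (15, 17)]


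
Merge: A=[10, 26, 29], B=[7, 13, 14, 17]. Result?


Compare heads, take smaller each step.
Merged: [7, 10, 13, 14, 17, 26, 29]


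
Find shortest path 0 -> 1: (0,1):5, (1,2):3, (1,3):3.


Dijkstra from 0:
Distances: {0: 0, 1: 5, 2: 8, 3: 8}
Shortest distance to 1 = 5, path = [0, 1]


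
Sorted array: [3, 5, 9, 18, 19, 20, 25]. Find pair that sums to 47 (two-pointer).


Two pointers: lo=0, hi=6
No pair sums to 47


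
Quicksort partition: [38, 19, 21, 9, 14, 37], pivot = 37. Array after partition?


Elements <= 37 go left of pivot.
Result: [19, 21, 9, 14, 37, 38], pivot at index 4


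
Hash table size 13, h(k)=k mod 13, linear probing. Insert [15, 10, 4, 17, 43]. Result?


Insertions: 15->slot 2; 10->slot 10; 4->slot 4; 17->slot 5; 43->slot 6
Table: [None, None, 15, None, 4, 17, 43, None, None, None, 10, None, None]


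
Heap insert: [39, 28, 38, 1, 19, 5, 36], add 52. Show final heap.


Append 52: [39, 28, 38, 1, 19, 5, 36, 52]
Bubble up: swap idx 7(52) with idx 3(1); swap idx 3(52) with idx 1(28); swap idx 1(52) with idx 0(39)
Result: [52, 39, 38, 28, 19, 5, 36, 1]


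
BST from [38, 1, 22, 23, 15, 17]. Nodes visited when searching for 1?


BST root = 38
Search for 1: compare at each node
Path: [38, 1]


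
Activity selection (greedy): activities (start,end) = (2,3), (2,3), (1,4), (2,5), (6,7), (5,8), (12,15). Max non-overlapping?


Greedy: pick earliest-ending, then skip overlaps.
Selected (3 activities): [(2, 3), (6, 7), (12, 15)]


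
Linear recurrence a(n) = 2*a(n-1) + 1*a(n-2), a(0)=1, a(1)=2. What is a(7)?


Build bottom-up:
...a(5)=70, a(6)=169, a(7)=2*169+1*70=408


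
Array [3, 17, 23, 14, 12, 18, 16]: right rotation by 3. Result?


Right rotate by 3: [12, 18, 16, 3, 17, 23, 14]


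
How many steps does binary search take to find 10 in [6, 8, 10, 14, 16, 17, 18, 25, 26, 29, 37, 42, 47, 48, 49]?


Search for 10:
[0,14] mid=7 arr[7]=25
[0,6] mid=3 arr[3]=14
[0,2] mid=1 arr[1]=8
[2,2] mid=2 arr[2]=10
Total: 4 comparisons
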